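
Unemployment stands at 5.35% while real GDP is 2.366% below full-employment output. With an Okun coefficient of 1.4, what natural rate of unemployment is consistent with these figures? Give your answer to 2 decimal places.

From Okun's law, u - u* = -(output gap)/β = -(-2.366)/1.4 = 1.69 points.
So u* = 5.35 - 1.69 = 3.66%.

3.66%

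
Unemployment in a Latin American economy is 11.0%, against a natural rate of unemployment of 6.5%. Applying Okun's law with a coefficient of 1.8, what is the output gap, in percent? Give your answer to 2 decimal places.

The unemployment gap is 11 - 6.5 = 4.5 percentage points.
Okun's law gives an output gap of -1.8 × 4.5 = -8.1%, i.e. 8.10% below potential.

-8.10%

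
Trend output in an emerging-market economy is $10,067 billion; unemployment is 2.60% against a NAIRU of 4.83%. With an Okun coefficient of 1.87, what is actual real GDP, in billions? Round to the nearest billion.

Unemployment gap = 2.6 - 4.83 = -2.23 points, so the output gap is -1.87 × (-2.23) = 4.1701%.
Actual GDP = 10067 × (1 + 4.1701/100) = 10067 × 1.041701 ≈ 10487 billion.

$10,487 billion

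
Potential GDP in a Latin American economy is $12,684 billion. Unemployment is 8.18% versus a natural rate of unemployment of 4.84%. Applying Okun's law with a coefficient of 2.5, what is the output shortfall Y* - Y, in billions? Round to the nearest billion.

Output gap = -2.5 × (8.18 - 4.84) = -2.5 × 3.34 = -8.35%.
Actual GDP ≈ 12684 × 0.9165 ≈ 11625 billion, so the shortfall is 12684 - 11625 = 1059 billion.

$1,059 billion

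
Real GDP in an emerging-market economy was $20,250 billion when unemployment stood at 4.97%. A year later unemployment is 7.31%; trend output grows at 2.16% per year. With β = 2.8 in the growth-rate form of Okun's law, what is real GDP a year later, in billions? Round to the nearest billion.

Δu = 7.31 - 4.97 = 2.34 points.
Okun's law (growth form): g_Y = g_Y* - β × Δu = 2.16 - 2.8 × (2.34) = 2.16 - 6.552 = -4.392%.
Real GDP in the next year = 20250 × (1 - 4.392/100) = 20250 × 0.95608 ≈ 19361 billion.

$19,361 billion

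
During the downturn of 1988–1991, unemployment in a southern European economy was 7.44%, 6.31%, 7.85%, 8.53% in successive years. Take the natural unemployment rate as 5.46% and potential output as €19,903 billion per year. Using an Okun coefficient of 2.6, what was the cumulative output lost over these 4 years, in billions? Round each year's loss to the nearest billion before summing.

Year 1988: gap = -2.6 × (7.44 - 5.46) = -5.148%, loss ≈ 19903 × 5.148/100 ≈ 1025.
Year 1989: gap = -2.6 × (6.31 - 5.46) = -2.21%, loss ≈ 19903 × 2.21/100 ≈ 440.
Year 1990: gap = -2.6 × (7.85 - 5.46) = -6.214%, loss ≈ 19903 × 6.214/100 ≈ 1237.
Year 1991: gap = -2.6 × (8.53 - 5.46) = -7.982%, loss ≈ 19903 × 7.982/100 ≈ 1589.
Total lost output = 1025 + 440 + 1237 + 1589 = 4291 billion.

€4,291 billion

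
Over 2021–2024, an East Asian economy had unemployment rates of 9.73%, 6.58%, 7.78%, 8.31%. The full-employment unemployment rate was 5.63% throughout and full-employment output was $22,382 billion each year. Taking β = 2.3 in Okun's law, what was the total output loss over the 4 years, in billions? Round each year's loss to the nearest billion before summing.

Year 2021: gap = -2.3 × (9.73 - 5.63) = -9.43%, loss ≈ 22382 × 9.43/100 ≈ 2111.
Year 2022: gap = -2.3 × (6.58 - 5.63) = -2.185%, loss ≈ 22382 × 2.185/100 ≈ 489.
Year 2023: gap = -2.3 × (7.78 - 5.63) = -4.945%, loss ≈ 22382 × 4.945/100 ≈ 1107.
Year 2024: gap = -2.3 × (8.31 - 5.63) = -6.164%, loss ≈ 22382 × 6.164/100 ≈ 1380.
Total lost output = 2111 + 489 + 1107 + 1380 = 5087 billion.

$5,087 billion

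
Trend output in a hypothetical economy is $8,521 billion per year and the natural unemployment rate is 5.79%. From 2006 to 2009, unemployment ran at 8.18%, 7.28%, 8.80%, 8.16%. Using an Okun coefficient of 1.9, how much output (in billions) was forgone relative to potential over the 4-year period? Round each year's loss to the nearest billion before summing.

$1,499 billion

Year 2006: gap = -1.9 × (8.18 - 5.79) = -4.541%, loss ≈ 8521 × 4.541/100 ≈ 387.
Year 2007: gap = -1.9 × (7.28 - 5.79) = -2.831%, loss ≈ 8521 × 2.831/100 ≈ 241.
Year 2008: gap = -1.9 × (8.8 - 5.79) = -5.719%, loss ≈ 8521 × 5.719/100 ≈ 487.
Year 2009: gap = -1.9 × (8.16 - 5.79) = -4.503%, loss ≈ 8521 × 4.503/100 ≈ 384.
Total lost output = 387 + 241 + 487 + 384 = 1499 billion.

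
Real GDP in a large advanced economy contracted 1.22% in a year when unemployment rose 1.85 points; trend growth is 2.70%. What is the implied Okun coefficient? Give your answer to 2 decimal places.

Growth form: g_Y = g_Y* - β × Δu, so β = (g_Y* - g_Y)/Δu.
β = (2.7 + 1.22)/1.85 = 3.92/1.85 = 2.12.

β ≈ 2.12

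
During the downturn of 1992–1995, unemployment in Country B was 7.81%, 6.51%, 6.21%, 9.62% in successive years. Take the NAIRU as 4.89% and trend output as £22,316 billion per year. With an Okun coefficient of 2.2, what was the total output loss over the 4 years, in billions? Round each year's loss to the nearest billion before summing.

Year 1992: gap = -2.2 × (7.81 - 4.89) = -6.424%, loss ≈ 22316 × 6.424/100 ≈ 1434.
Year 1993: gap = -2.2 × (6.51 - 4.89) = -3.564%, loss ≈ 22316 × 3.564/100 ≈ 795.
Year 1994: gap = -2.2 × (6.21 - 4.89) = -2.904%, loss ≈ 22316 × 2.904/100 ≈ 648.
Year 1995: gap = -2.2 × (9.62 - 4.89) = -10.406%, loss ≈ 22316 × 10.406/100 ≈ 2322.
Total lost output = 1434 + 795 + 648 + 2322 = 5199 billion.

£5,199 billion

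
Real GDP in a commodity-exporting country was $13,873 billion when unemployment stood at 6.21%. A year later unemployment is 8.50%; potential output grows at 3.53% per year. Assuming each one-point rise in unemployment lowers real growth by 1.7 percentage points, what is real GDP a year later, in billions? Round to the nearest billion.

Δu = 8.5 - 6.21 = 2.29 points.
Okun's law (growth form): g_Y = g_Y* - β × Δu = 3.53 - 1.7 × (2.29) = 3.53 - 3.893 = -0.363%.
Real GDP in the next year = 13873 × (1 - 0.363/100) = 13873 × 0.99637 ≈ 13823 billion.

$13,823 billion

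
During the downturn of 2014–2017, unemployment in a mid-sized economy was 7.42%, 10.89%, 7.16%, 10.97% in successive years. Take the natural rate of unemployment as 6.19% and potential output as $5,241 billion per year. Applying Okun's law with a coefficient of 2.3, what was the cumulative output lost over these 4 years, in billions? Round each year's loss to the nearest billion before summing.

Year 2014: gap = -2.3 × (7.42 - 6.19) = -2.829%, loss ≈ 5241 × 2.829/100 ≈ 148.
Year 2015: gap = -2.3 × (10.89 - 6.19) = -10.81%, loss ≈ 5241 × 10.81/100 ≈ 567.
Year 2016: gap = -2.3 × (7.16 - 6.19) = -2.231%, loss ≈ 5241 × 2.231/100 ≈ 117.
Year 2017: gap = -2.3 × (10.97 - 6.19) = -10.994%, loss ≈ 5241 × 10.994/100 ≈ 576.
Total lost output = 148 + 567 + 117 + 576 = 1408 billion.

$1,408 billion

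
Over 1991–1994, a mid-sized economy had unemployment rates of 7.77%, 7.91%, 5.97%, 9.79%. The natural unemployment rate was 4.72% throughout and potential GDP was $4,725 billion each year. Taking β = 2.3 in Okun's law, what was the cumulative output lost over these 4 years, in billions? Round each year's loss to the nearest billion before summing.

Year 1991: gap = -2.3 × (7.77 - 4.72) = -7.015%, loss ≈ 4725 × 7.015/100 ≈ 331.
Year 1992: gap = -2.3 × (7.91 - 4.72) = -7.337%, loss ≈ 4725 × 7.337/100 ≈ 347.
Year 1993: gap = -2.3 × (5.97 - 4.72) = -2.875%, loss ≈ 4725 × 2.875/100 ≈ 136.
Year 1994: gap = -2.3 × (9.79 - 4.72) = -11.661%, loss ≈ 4725 × 11.661/100 ≈ 551.
Total lost output = 331 + 347 + 136 + 551 = 1365 billion.

$1,365 billion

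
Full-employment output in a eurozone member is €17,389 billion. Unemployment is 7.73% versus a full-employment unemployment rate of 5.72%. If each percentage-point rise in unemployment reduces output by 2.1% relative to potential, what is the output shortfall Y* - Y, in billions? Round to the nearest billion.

Output gap = -2.1 × (7.73 - 5.72) = -2.1 × 2.01 = -4.221%.
Actual GDP ≈ 17389 × 0.95779 ≈ 16655 billion, so the shortfall is 17389 - 16655 = 734 billion.

€734 billion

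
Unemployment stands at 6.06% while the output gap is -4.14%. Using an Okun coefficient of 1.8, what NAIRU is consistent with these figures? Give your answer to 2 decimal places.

3.76%

From Okun's law, u - u* = -(output gap)/β = -(-4.14)/1.8 = 2.3 points.
So u* = 6.06 - 2.3 = 3.76%.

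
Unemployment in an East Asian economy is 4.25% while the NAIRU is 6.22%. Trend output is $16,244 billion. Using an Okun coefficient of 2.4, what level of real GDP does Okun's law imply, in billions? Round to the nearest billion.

Unemployment gap = 4.25 - 6.22 = -1.97 points, so the output gap is -2.4 × (-1.97) = 4.728%.
Actual GDP = 16244 × (1 + 4.728/100) = 16244 × 1.04728 ≈ 17012 billion.

$17,012 billion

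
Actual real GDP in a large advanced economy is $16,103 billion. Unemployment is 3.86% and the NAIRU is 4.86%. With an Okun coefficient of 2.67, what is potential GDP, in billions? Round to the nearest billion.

$15,684 billion

Unemployment gap = 3.86 - 4.86 = -1 point, so output gap = -2.67 × (-1) = 2.67%.
Since Y = Y* × (1 + gap/100), Y* = 16103/1.0267 ≈ 15684 billion.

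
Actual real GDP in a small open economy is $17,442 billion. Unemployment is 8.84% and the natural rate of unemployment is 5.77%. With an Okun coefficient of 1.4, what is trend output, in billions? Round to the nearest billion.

$18,225 billion

Unemployment gap = 8.84 - 5.77 = 3.07 points, so output gap = -1.4 × 3.07 = -4.298%.
Since Y = Y* × (1 + gap/100), Y* = 17442/0.95702 ≈ 18225 billion.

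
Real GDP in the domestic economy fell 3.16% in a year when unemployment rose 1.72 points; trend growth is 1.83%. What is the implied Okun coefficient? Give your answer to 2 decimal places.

β ≈ 2.90

Growth form: g_Y = g_Y* - β × Δu, so β = (g_Y* - g_Y)/Δu.
β = (1.83 + 3.16)/1.72 = 4.99/1.72 = 2.90.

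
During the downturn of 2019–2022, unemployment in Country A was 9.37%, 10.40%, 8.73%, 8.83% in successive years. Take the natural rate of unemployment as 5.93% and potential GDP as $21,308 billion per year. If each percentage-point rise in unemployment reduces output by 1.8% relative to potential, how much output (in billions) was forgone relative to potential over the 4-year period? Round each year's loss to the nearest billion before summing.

$5,219 billion

Year 2019: gap = -1.8 × (9.37 - 5.93) = -6.192%, loss ≈ 21308 × 6.192/100 ≈ 1319.
Year 2020: gap = -1.8 × (10.4 - 5.93) = -8.046%, loss ≈ 21308 × 8.046/100 ≈ 1714.
Year 2021: gap = -1.8 × (8.73 - 5.93) = -5.04%, loss ≈ 21308 × 5.04/100 ≈ 1074.
Year 2022: gap = -1.8 × (8.83 - 5.93) = -5.22%, loss ≈ 21308 × 5.22/100 ≈ 1112.
Total lost output = 1319 + 1714 + 1074 + 1112 = 5219 billion.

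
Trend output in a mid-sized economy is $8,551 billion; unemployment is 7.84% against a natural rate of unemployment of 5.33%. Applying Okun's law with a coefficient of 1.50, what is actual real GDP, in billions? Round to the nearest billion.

$8,229 billion

Unemployment gap = 7.84 - 5.33 = 2.51 points, so the output gap is -1.5 × 2.51 = -3.765%.
Actual GDP = 8551 × (1 - 3.765/100) = 8551 × 0.96235 ≈ 8229 billion.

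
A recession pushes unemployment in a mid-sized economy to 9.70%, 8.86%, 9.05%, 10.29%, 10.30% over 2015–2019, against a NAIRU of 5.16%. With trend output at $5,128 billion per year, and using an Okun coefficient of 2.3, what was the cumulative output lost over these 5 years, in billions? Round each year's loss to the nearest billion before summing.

$2,641 billion

Year 2015: gap = -2.3 × (9.7 - 5.16) = -10.442%, loss ≈ 5128 × 10.442/100 ≈ 535.
Year 2016: gap = -2.3 × (8.86 - 5.16) = -8.51%, loss ≈ 5128 × 8.51/100 ≈ 436.
Year 2017: gap = -2.3 × (9.05 - 5.16) = -8.947%, loss ≈ 5128 × 8.947/100 ≈ 459.
Year 2018: gap = -2.3 × (10.29 - 5.16) = -11.799%, loss ≈ 5128 × 11.799/100 ≈ 605.
Year 2019: gap = -2.3 × (10.3 - 5.16) = -11.822%, loss ≈ 5128 × 11.822/100 ≈ 606.
Total lost output = 535 + 436 + 459 + 605 + 606 = 2641 billion.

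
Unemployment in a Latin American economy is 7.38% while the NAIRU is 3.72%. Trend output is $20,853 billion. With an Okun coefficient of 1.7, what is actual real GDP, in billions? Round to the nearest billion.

Unemployment gap = 7.38 - 3.72 = 3.66 points, so the output gap is -1.7 × 3.66 = -6.222%.
Actual GDP = 20853 × (1 - 6.222/100) = 20853 × 0.93778 ≈ 19556 billion.

$19,556 billion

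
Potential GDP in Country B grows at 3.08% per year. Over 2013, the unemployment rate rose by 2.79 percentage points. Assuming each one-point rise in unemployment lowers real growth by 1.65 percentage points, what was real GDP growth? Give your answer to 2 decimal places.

Growth-rate Okun's law: g_Y = g_Y* - β × Δu.
g_Y = 3.08 - 1.65 × (2.79) = 3.08 - 4.6035 = -1.5235%, i.e. -1.52% to 2 d.p.

-1.52%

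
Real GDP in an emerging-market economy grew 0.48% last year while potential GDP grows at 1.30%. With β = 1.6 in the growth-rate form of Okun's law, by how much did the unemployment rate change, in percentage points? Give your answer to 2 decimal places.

Growth-rate Okun's law: g_Y = g_Y* - β × Δu, so Δu = (g_Y* - g_Y)/β.
Δu = (1.3 - 0.48)/1.6 = 0.82/1.6 = 0.51 percentage points.

0.51 percentage points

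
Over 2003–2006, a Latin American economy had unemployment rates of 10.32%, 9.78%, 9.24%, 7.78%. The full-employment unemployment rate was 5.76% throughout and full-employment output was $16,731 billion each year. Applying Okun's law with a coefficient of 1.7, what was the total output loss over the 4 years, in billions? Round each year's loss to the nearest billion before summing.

$4,005 billion

Year 2003: gap = -1.7 × (10.32 - 5.76) = -7.752%, loss ≈ 16731 × 7.752/100 ≈ 1297.
Year 2004: gap = -1.7 × (9.78 - 5.76) = -6.834%, loss ≈ 16731 × 6.834/100 ≈ 1143.
Year 2005: gap = -1.7 × (9.24 - 5.76) = -5.916%, loss ≈ 16731 × 5.916/100 ≈ 990.
Year 2006: gap = -1.7 × (7.78 - 5.76) = -3.434%, loss ≈ 16731 × 3.434/100 ≈ 575.
Total lost output = 1297 + 1143 + 990 + 575 = 4005 billion.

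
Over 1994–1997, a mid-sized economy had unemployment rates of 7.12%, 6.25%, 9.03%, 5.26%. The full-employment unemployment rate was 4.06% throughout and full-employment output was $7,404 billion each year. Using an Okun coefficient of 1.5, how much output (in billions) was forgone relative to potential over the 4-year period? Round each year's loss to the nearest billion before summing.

$1,268 billion

Year 1994: gap = -1.5 × (7.12 - 4.06) = -4.59%, loss ≈ 7404 × 4.59/100 ≈ 340.
Year 1995: gap = -1.5 × (6.25 - 4.06) = -3.285%, loss ≈ 7404 × 3.285/100 ≈ 243.
Year 1996: gap = -1.5 × (9.03 - 4.06) = -7.455%, loss ≈ 7404 × 7.455/100 ≈ 552.
Year 1997: gap = -1.5 × (5.26 - 4.06) = -1.8%, loss ≈ 7404 × 1.8/100 ≈ 133.
Total lost output = 340 + 243 + 552 + 133 = 1268 billion.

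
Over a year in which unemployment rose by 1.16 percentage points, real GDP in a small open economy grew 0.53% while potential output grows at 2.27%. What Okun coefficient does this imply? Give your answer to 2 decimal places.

β ≈ 1.50

Growth form: g_Y = g_Y* - β × Δu, so β = (g_Y* - g_Y)/Δu.
β = (2.27 - 0.53)/1.16 = 1.74/1.16 = 1.50.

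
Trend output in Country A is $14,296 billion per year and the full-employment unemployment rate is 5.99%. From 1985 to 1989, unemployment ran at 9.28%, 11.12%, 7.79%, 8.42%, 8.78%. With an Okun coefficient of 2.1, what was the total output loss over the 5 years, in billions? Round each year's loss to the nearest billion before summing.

$4,636 billion

Year 1985: gap = -2.1 × (9.28 - 5.99) = -6.909%, loss ≈ 14296 × 6.909/100 ≈ 988.
Year 1986: gap = -2.1 × (11.12 - 5.99) = -10.773%, loss ≈ 14296 × 10.773/100 ≈ 1540.
Year 1987: gap = -2.1 × (7.79 - 5.99) = -3.78%, loss ≈ 14296 × 3.78/100 ≈ 540.
Year 1988: gap = -2.1 × (8.42 - 5.99) = -5.103%, loss ≈ 14296 × 5.103/100 ≈ 730.
Year 1989: gap = -2.1 × (8.78 - 5.99) = -5.859%, loss ≈ 14296 × 5.859/100 ≈ 838.
Total lost output = 988 + 1540 + 540 + 730 + 838 = 4636 billion.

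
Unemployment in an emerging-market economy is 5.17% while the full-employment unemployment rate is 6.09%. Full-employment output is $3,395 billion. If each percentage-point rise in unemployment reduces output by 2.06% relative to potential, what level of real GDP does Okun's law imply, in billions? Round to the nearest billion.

$3,459 billion

Unemployment gap = 5.17 - 6.09 = -0.92 points, so the output gap is -2.06 × (-0.92) = 1.8952%.
Actual GDP = 3395 × (1 + 1.8952/100) = 3395 × 1.018952 ≈ 3459 billion.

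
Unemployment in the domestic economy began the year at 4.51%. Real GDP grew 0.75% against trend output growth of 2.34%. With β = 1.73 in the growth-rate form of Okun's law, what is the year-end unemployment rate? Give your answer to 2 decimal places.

Growth-rate Okun's law: g_Y = g_Y* - β × Δu, so Δu = (g_Y* - g_Y)/β.
Δu = (2.34 - 0.75)/1.73 = 1.59/1.73 = 0.92 percentage points.
Year-end unemployment = 4.51 + 0.92 = 5.43%.

5.43%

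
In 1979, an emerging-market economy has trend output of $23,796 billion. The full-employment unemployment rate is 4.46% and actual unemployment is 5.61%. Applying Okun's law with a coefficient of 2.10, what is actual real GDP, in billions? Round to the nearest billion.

Unemployment gap = 5.61 - 4.46 = 1.15 points, so the output gap is -2.1 × 1.15 = -2.415%.
Actual GDP = 23796 × (1 - 2.415/100) = 23796 × 0.97585 ≈ 23221 billion.

$23,221 billion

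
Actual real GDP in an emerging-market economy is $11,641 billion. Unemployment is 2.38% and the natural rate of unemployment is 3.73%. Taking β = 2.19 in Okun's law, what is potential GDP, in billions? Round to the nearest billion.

Unemployment gap = 2.38 - 3.73 = -1.35 points, so output gap = -2.19 × (-1.35) = 2.9565%.
Since Y = Y* × (1 + gap/100), Y* = 11641/1.029565 ≈ 11307 billion.

$11,307 billion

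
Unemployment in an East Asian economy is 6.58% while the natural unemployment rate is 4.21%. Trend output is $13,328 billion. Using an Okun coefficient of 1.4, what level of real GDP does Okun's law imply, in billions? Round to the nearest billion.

Unemployment gap = 6.58 - 4.21 = 2.37 points, so the output gap is -1.4 × 2.37 = -3.318%.
Actual GDP = 13328 × (1 - 3.318/100) = 13328 × 0.96682 ≈ 12886 billion.

$12,886 billion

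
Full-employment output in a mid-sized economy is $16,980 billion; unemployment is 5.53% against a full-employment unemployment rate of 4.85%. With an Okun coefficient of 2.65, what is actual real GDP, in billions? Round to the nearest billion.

$16,674 billion

Unemployment gap = 5.53 - 4.85 = 0.68 points, so the output gap is -2.65 × 0.68 = -1.802%.
Actual GDP = 16980 × (1 - 1.802/100) = 16980 × 0.98198 ≈ 16674 billion.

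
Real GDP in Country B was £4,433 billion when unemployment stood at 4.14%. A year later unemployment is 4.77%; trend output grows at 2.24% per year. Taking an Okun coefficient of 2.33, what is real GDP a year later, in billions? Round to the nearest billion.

Δu = 4.77 - 4.14 = 0.63 points.
Okun's law (growth form): g_Y = g_Y* - β × Δu = 2.24 - 2.33 × (0.63) = 2.24 - 1.4679 = 0.7721%.
Real GDP in the next year = 4433 × (1 + 0.7721/100) = 4433 × 1.007721 ≈ 4467 billion.

£4,467 billion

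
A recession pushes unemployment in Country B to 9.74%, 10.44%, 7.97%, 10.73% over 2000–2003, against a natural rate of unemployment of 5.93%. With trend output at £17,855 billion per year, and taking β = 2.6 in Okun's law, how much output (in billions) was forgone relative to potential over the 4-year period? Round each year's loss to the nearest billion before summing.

Year 2000: gap = -2.6 × (9.74 - 5.93) = -9.906%, loss ≈ 17855 × 9.906/100 ≈ 1769.
Year 2001: gap = -2.6 × (10.44 - 5.93) = -11.726%, loss ≈ 17855 × 11.726/100 ≈ 2094.
Year 2002: gap = -2.6 × (7.97 - 5.93) = -5.304%, loss ≈ 17855 × 5.304/100 ≈ 947.
Year 2003: gap = -2.6 × (10.73 - 5.93) = -12.48%, loss ≈ 17855 × 12.48/100 ≈ 2228.
Total lost output = 1769 + 2094 + 947 + 2228 = 7038 billion.

£7,038 billion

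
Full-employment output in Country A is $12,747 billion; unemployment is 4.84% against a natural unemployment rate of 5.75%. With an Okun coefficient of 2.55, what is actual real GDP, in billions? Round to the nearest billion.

$13,043 billion

Unemployment gap = 4.84 - 5.75 = -0.91 points, so the output gap is -2.55 × (-0.91) = 2.3205%.
Actual GDP = 12747 × (1 + 2.3205/100) = 12747 × 1.023205 ≈ 13043 billion.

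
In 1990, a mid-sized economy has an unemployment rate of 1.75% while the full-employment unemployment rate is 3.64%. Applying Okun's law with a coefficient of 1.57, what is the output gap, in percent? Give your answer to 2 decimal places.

2.97%

The unemployment gap is 1.75 - 3.64 = -1.89 percentage points.
Okun's law gives an output gap of -1.57 × (-1.89) = 2.9673%, i.e. 2.97% above potential.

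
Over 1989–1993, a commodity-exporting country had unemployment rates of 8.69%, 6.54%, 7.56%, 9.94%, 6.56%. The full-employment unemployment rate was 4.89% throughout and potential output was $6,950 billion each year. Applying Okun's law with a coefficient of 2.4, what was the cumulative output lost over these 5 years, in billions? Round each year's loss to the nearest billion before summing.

Year 1989: gap = -2.4 × (8.69 - 4.89) = -9.12%, loss ≈ 6950 × 9.12/100 ≈ 634.
Year 1990: gap = -2.4 × (6.54 - 4.89) = -3.96%, loss ≈ 6950 × 3.96/100 ≈ 275.
Year 1991: gap = -2.4 × (7.56 - 4.89) = -6.408%, loss ≈ 6950 × 6.408/100 ≈ 445.
Year 1992: gap = -2.4 × (9.94 - 4.89) = -12.12%, loss ≈ 6950 × 12.12/100 ≈ 842.
Year 1993: gap = -2.4 × (6.56 - 4.89) = -4.008%, loss ≈ 6950 × 4.008/100 ≈ 279.
Total lost output = 634 + 275 + 445 + 842 + 279 = 2475 billion.

$2,475 billion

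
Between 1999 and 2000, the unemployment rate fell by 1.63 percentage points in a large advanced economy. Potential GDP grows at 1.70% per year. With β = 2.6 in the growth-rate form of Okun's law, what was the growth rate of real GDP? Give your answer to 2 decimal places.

Growth-rate Okun's law: g_Y = g_Y* - β × Δu.
g_Y = 1.70 - 2.6 × (-1.63) = 1.7 + 4.238 = 5.938%, i.e. 5.94% to 2 d.p.

5.94%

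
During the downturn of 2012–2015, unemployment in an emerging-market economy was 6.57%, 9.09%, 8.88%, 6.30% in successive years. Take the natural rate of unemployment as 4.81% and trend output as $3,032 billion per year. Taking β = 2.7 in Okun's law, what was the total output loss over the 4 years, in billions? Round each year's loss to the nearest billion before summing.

Year 2012: gap = -2.7 × (6.57 - 4.81) = -4.752%, loss ≈ 3032 × 4.752/100 ≈ 144.
Year 2013: gap = -2.7 × (9.09 - 4.81) = -11.556%, loss ≈ 3032 × 11.556/100 ≈ 350.
Year 2014: gap = -2.7 × (8.88 - 4.81) = -10.989%, loss ≈ 3032 × 10.989/100 ≈ 333.
Year 2015: gap = -2.7 × (6.3 - 4.81) = -4.023%, loss ≈ 3032 × 4.023/100 ≈ 122.
Total lost output = 144 + 350 + 333 + 122 = 949 billion.

$949 billion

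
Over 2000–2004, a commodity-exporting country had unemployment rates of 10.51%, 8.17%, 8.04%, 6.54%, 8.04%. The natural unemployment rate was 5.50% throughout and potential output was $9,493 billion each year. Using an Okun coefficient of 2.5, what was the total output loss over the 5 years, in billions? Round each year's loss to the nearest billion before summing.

Year 2000: gap = -2.5 × (10.51 - 5.5) = -12.525%, loss ≈ 9493 × 12.525/100 ≈ 1189.
Year 2001: gap = -2.5 × (8.17 - 5.5) = -6.675%, loss ≈ 9493 × 6.675/100 ≈ 634.
Year 2002: gap = -2.5 × (8.04 - 5.5) = -6.35%, loss ≈ 9493 × 6.35/100 ≈ 603.
Year 2003: gap = -2.5 × (6.54 - 5.5) = -2.6%, loss ≈ 9493 × 2.6/100 ≈ 247.
Year 2004: gap = -2.5 × (8.04 - 5.5) = -6.35%, loss ≈ 9493 × 6.35/100 ≈ 603.
Total lost output = 1189 + 634 + 603 + 247 + 603 = 3276 billion.

$3,276 billion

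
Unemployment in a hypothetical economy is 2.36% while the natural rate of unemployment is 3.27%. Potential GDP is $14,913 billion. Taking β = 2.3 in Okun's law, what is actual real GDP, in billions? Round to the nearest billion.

$15,225 billion

Unemployment gap = 2.36 - 3.27 = -0.91 points, so the output gap is -2.3 × (-0.91) = 2.093%.
Actual GDP = 14913 × (1 + 2.093/100) = 14913 × 1.02093 ≈ 15225 billion.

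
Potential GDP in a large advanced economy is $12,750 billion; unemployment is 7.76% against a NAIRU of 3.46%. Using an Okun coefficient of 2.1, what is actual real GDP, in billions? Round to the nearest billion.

$11,599 billion

Unemployment gap = 7.76 - 3.46 = 4.3 points, so the output gap is -2.1 × 4.3 = -9.03%.
Actual GDP = 12750 × (1 - 9.03/100) = 12750 × 0.9097 ≈ 11599 billion.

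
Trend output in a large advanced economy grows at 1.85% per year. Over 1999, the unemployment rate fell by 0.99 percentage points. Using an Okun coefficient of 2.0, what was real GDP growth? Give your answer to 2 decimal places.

Growth-rate Okun's law: g_Y = g_Y* - β × Δu.
g_Y = 1.85 - 2.0 × (-0.99) = 1.85 + 1.98 = 3.83%, i.e. 3.83% to 2 d.p.

3.83%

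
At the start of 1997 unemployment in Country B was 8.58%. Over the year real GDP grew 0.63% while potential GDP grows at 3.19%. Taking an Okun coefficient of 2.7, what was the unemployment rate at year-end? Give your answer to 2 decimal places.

9.53%

Growth-rate Okun's law: g_Y = g_Y* - β × Δu, so Δu = (g_Y* - g_Y)/β.
Δu = (3.19 - 0.63)/2.7 = 2.56/2.7 = 0.95 percentage points.
Year-end unemployment = 8.58 + 0.95 = 9.53%.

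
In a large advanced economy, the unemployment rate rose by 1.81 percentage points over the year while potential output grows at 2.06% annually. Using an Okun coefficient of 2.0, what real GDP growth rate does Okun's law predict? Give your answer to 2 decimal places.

Growth-rate Okun's law: g_Y = g_Y* - β × Δu.
g_Y = 2.06 - 2.0 × (1.81) = 2.06 - 3.62 = -1.56%, i.e. -1.56% to 2 d.p.

-1.56%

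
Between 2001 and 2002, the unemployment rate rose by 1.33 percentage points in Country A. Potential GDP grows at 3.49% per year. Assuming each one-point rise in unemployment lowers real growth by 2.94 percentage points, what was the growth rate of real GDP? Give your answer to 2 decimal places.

Growth-rate Okun's law: g_Y = g_Y* - β × Δu.
g_Y = 3.49 - 2.94 × (1.33) = 3.49 - 3.9102 = -0.4202%, i.e. -0.42% to 2 d.p.

-0.42%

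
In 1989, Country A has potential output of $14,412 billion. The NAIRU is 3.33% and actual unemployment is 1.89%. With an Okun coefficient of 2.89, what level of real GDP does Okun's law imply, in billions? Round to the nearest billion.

Unemployment gap = 1.89 - 3.33 = -1.44 points, so the output gap is -2.89 × (-1.44) = 4.1616%.
Actual GDP = 14412 × (1 + 4.1616/100) = 14412 × 1.041616 ≈ 15012 billion.

$15,012 billion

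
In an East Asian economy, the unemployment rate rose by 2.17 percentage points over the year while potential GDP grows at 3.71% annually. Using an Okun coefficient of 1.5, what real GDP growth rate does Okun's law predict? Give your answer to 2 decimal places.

0.46%

Growth-rate Okun's law: g_Y = g_Y* - β × Δu.
g_Y = 3.71 - 1.5 × (2.17) = 3.71 - 3.255 = 0.455%, i.e. 0.46% to 2 d.p.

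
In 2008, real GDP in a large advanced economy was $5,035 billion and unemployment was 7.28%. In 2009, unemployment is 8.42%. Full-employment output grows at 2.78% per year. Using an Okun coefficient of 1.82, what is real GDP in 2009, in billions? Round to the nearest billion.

$5,071 billion

Δu = 8.42 - 7.28 = 1.14 points.
Okun's law (growth form): g_Y = g_Y* - β × Δu = 2.78 - 1.82 × (1.14) = 2.78 - 2.0748 = 0.7052%.
Real GDP in the next year = 5035 × (1 + 0.7052/100) = 5035 × 1.007052 ≈ 5071 billion.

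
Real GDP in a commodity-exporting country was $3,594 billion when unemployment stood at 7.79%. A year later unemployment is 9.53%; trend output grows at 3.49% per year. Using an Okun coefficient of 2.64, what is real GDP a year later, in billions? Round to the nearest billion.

Δu = 9.53 - 7.79 = 1.74 points.
Okun's law (growth form): g_Y = g_Y* - β × Δu = 3.49 - 2.64 × (1.74) = 3.49 - 4.5936 = -1.1036%.
Real GDP in the next year = 3594 × (1 - 1.1036/100) = 3594 × 0.988964 ≈ 3554 billion.

$3,554 billion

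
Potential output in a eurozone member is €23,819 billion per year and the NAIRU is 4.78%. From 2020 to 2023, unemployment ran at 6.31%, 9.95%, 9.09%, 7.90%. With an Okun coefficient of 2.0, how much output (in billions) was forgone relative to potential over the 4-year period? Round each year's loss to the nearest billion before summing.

€6,731 billion

Year 2020: gap = -2.0 × (6.31 - 4.78) = -3.06%, loss ≈ 23819 × 3.06/100 ≈ 729.
Year 2021: gap = -2.0 × (9.95 - 4.78) = -10.34%, loss ≈ 23819 × 10.34/100 ≈ 2463.
Year 2022: gap = -2.0 × (9.09 - 4.78) = -8.62%, loss ≈ 23819 × 8.62/100 ≈ 2053.
Year 2023: gap = -2.0 × (7.9 - 4.78) = -6.24%, loss ≈ 23819 × 6.24/100 ≈ 1486.
Total lost output = 729 + 2463 + 2053 + 1486 = 6731 billion.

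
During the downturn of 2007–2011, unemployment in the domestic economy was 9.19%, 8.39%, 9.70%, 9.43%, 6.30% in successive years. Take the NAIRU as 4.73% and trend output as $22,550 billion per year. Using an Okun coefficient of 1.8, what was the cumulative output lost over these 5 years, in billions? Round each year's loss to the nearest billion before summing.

$7,858 billion

Year 2007: gap = -1.8 × (9.19 - 4.73) = -8.028%, loss ≈ 22550 × 8.028/100 ≈ 1810.
Year 2008: gap = -1.8 × (8.39 - 4.73) = -6.588%, loss ≈ 22550 × 6.588/100 ≈ 1486.
Year 2009: gap = -1.8 × (9.7 - 4.73) = -8.946%, loss ≈ 22550 × 8.946/100 ≈ 2017.
Year 2010: gap = -1.8 × (9.43 - 4.73) = -8.46%, loss ≈ 22550 × 8.46/100 ≈ 1908.
Year 2011: gap = -1.8 × (6.3 - 4.73) = -2.826%, loss ≈ 22550 × 2.826/100 ≈ 637.
Total lost output = 1810 + 1486 + 2017 + 1908 + 637 = 7858 billion.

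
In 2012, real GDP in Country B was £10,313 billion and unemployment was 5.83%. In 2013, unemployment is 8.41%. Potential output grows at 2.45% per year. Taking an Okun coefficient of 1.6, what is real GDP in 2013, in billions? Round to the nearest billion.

Δu = 8.41 - 5.83 = 2.58 points.
Okun's law (growth form): g_Y = g_Y* - β × Δu = 2.45 - 1.6 × (2.58) = 2.45 - 4.128 = -1.678%.
Real GDP in the next year = 10313 × (1 - 1.678/100) = 10313 × 0.98322 ≈ 10140 billion.

£10,140 billion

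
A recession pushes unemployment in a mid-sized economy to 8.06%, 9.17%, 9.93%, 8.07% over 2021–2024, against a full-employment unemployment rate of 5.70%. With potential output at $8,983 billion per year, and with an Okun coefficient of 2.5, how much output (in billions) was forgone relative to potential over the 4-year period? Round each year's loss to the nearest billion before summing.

$2,791 billion

Year 2021: gap = -2.5 × (8.06 - 5.7) = -5.9%, loss ≈ 8983 × 5.9/100 ≈ 530.
Year 2022: gap = -2.5 × (9.17 - 5.7) = -8.675%, loss ≈ 8983 × 8.675/100 ≈ 779.
Year 2023: gap = -2.5 × (9.93 - 5.7) = -10.575%, loss ≈ 8983 × 10.575/100 ≈ 950.
Year 2024: gap = -2.5 × (8.07 - 5.7) = -5.925%, loss ≈ 8983 × 5.925/100 ≈ 532.
Total lost output = 530 + 779 + 950 + 532 = 2791 billion.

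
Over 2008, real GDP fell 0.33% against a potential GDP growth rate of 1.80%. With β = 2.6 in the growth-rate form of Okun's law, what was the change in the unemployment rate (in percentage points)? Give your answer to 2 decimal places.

Growth-rate Okun's law: g_Y = g_Y* - β × Δu, so Δu = (g_Y* - g_Y)/β.
Δu = (1.8 + 0.33)/2.6 = 2.13/2.6 = 0.82 percentage points.

0.82 percentage points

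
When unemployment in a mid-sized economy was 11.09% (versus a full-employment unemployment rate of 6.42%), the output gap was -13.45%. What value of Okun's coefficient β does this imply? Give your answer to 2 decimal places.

β ≈ 2.88

Okun's law: output gap = -β × (u - u*).
-13.45 = -β × (11.09 - 6.42) = -β × 4.67, so β = 13.45/4.67 = 2.88.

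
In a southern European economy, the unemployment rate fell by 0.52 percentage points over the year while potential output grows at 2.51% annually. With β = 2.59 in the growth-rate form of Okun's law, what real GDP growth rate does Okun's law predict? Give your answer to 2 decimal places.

Growth-rate Okun's law: g_Y = g_Y* - β × Δu.
g_Y = 2.51 - 2.59 × (-0.52) = 2.51 + 1.3468 = 3.8568%, i.e. 3.86% to 2 d.p.

3.86%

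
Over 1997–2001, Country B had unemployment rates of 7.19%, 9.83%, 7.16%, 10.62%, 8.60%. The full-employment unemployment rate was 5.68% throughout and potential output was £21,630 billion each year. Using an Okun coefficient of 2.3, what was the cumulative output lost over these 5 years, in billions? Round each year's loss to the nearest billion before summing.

Year 1997: gap = -2.3 × (7.19 - 5.68) = -3.473%, loss ≈ 21630 × 3.473/100 ≈ 751.
Year 1998: gap = -2.3 × (9.83 - 5.68) = -9.545%, loss ≈ 21630 × 9.545/100 ≈ 2065.
Year 1999: gap = -2.3 × (7.16 - 5.68) = -3.404%, loss ≈ 21630 × 3.404/100 ≈ 736.
Year 2000: gap = -2.3 × (10.62 - 5.68) = -11.362%, loss ≈ 21630 × 11.362/100 ≈ 2458.
Year 2001: gap = -2.3 × (8.6 - 5.68) = -6.716%, loss ≈ 21630 × 6.716/100 ≈ 1453.
Total lost output = 751 + 2065 + 736 + 2458 + 1453 = 7463 billion.

£7,463 billion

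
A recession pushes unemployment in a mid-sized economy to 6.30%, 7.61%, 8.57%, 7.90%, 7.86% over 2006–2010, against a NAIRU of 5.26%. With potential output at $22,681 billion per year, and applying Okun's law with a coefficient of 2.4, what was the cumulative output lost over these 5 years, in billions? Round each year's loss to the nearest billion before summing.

$6,499 billion

Year 2006: gap = -2.4 × (6.3 - 5.26) = -2.496%, loss ≈ 22681 × 2.496/100 ≈ 566.
Year 2007: gap = -2.4 × (7.61 - 5.26) = -5.64%, loss ≈ 22681 × 5.64/100 ≈ 1279.
Year 2008: gap = -2.4 × (8.57 - 5.26) = -7.944%, loss ≈ 22681 × 7.944/100 ≈ 1802.
Year 2009: gap = -2.4 × (7.9 - 5.26) = -6.336%, loss ≈ 22681 × 6.336/100 ≈ 1437.
Year 2010: gap = -2.4 × (7.86 - 5.26) = -6.24%, loss ≈ 22681 × 6.24/100 ≈ 1415.
Total lost output = 566 + 1279 + 1802 + 1437 + 1415 = 6499 billion.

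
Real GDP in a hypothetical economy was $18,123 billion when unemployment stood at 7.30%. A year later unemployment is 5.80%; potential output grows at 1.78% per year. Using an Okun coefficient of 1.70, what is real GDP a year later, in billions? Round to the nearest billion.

$18,908 billion

Δu = 5.8 - 7.3 = -1.5 points.
Okun's law (growth form): g_Y = g_Y* - β × Δu = 1.78 - 1.70 × (-1.50) = 1.78 + 2.55 = 4.33%.
Real GDP in the next year = 18123 × (1 + 4.33/100) = 18123 × 1.0433 ≈ 18908 billion.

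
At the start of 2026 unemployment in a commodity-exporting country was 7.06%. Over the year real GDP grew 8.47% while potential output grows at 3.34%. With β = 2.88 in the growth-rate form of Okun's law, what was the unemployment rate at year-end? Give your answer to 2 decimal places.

5.28%

Growth-rate Okun's law: g_Y = g_Y* - β × Δu, so Δu = (g_Y* - g_Y)/β.
Δu = (3.34 - 8.47)/2.88 = -5.13/2.88 = -1.78 percentage points.
Year-end unemployment = 7.06 - 1.78 = 5.28%.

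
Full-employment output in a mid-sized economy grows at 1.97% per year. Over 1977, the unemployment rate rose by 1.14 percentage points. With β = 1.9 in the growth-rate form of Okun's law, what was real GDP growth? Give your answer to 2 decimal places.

-0.20%

Growth-rate Okun's law: g_Y = g_Y* - β × Δu.
g_Y = 1.97 - 1.9 × (1.14) = 1.97 - 2.166 = -0.196%, i.e. -0.20% to 2 d.p.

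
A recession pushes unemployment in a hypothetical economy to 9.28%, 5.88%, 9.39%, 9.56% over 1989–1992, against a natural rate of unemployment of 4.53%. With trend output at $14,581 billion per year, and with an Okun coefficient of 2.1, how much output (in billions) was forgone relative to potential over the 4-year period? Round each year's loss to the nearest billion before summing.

Year 1989: gap = -2.1 × (9.28 - 4.53) = -9.975%, loss ≈ 14581 × 9.975/100 ≈ 1454.
Year 1990: gap = -2.1 × (5.88 - 4.53) = -2.835%, loss ≈ 14581 × 2.835/100 ≈ 413.
Year 1991: gap = -2.1 × (9.39 - 4.53) = -10.206%, loss ≈ 14581 × 10.206/100 ≈ 1488.
Year 1992: gap = -2.1 × (9.56 - 4.53) = -10.563%, loss ≈ 14581 × 10.563/100 ≈ 1540.
Total lost output = 1454 + 413 + 1488 + 1540 = 4895 billion.

$4,895 billion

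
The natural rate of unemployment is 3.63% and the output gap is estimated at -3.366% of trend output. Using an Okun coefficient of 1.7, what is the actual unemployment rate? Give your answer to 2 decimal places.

5.61%

From Okun's law, u - u* = -(output gap)/β = -(-3.366)/1.7 = 1.98 points.
So u = 3.63 + 1.98 = 5.61%.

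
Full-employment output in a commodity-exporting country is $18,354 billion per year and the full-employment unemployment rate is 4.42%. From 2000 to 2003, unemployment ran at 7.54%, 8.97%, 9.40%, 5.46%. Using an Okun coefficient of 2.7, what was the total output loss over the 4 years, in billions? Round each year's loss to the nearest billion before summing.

$6,784 billion

Year 2000: gap = -2.7 × (7.54 - 4.42) = -8.424%, loss ≈ 18354 × 8.424/100 ≈ 1546.
Year 2001: gap = -2.7 × (8.97 - 4.42) = -12.285%, loss ≈ 18354 × 12.285/100 ≈ 2255.
Year 2002: gap = -2.7 × (9.4 - 4.42) = -13.446%, loss ≈ 18354 × 13.446/100 ≈ 2468.
Year 2003: gap = -2.7 × (5.46 - 4.42) = -2.808%, loss ≈ 18354 × 2.808/100 ≈ 515.
Total lost output = 1546 + 2255 + 2468 + 515 = 6784 billion.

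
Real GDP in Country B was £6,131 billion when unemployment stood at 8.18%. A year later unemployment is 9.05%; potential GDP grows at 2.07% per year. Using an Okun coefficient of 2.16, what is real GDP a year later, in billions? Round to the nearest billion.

£6,143 billion

Δu = 9.05 - 8.18 = 0.87 points.
Okun's law (growth form): g_Y = g_Y* - β × Δu = 2.07 - 2.16 × (0.87) = 2.07 - 1.8792 = 0.1908%.
Real GDP in the next year = 6131 × (1 + 0.1908/100) = 6131 × 1.001908 ≈ 6143 billion.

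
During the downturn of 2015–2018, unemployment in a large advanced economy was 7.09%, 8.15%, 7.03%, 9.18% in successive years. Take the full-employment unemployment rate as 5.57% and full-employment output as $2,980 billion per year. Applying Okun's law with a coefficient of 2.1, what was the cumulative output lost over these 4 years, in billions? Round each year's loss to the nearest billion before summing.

Year 2015: gap = -2.1 × (7.09 - 5.57) = -3.192%, loss ≈ 2980 × 3.192/100 ≈ 95.
Year 2016: gap = -2.1 × (8.15 - 5.57) = -5.418%, loss ≈ 2980 × 5.418/100 ≈ 161.
Year 2017: gap = -2.1 × (7.03 - 5.57) = -3.066%, loss ≈ 2980 × 3.066/100 ≈ 91.
Year 2018: gap = -2.1 × (9.18 - 5.57) = -7.581%, loss ≈ 2980 × 7.581/100 ≈ 226.
Total lost output = 95 + 161 + 91 + 226 = 573 billion.

$573 billion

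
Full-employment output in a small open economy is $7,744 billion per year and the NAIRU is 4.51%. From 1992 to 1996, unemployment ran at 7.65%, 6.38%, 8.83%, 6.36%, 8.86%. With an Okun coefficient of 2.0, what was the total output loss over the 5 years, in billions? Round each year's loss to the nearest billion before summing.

Year 1992: gap = -2.0 × (7.65 - 4.51) = -6.28%, loss ≈ 7744 × 6.28/100 ≈ 486.
Year 1993: gap = -2.0 × (6.38 - 4.51) = -3.74%, loss ≈ 7744 × 3.74/100 ≈ 290.
Year 1994: gap = -2.0 × (8.83 - 4.51) = -8.64%, loss ≈ 7744 × 8.64/100 ≈ 669.
Year 1995: gap = -2.0 × (6.36 - 4.51) = -3.7%, loss ≈ 7744 × 3.7/100 ≈ 287.
Year 1996: gap = -2.0 × (8.86 - 4.51) = -8.7%, loss ≈ 7744 × 8.7/100 ≈ 674.
Total lost output = 486 + 290 + 669 + 287 + 674 = 2406 billion.

$2,406 billion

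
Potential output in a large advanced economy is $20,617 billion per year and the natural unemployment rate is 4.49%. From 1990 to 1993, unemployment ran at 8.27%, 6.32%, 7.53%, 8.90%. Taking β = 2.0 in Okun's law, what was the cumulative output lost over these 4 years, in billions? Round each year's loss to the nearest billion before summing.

Year 1990: gap = -2.0 × (8.27 - 4.49) = -7.56%, loss ≈ 20617 × 7.56/100 ≈ 1559.
Year 1991: gap = -2.0 × (6.32 - 4.49) = -3.66%, loss ≈ 20617 × 3.66/100 ≈ 755.
Year 1992: gap = -2.0 × (7.53 - 4.49) = -6.08%, loss ≈ 20617 × 6.08/100 ≈ 1254.
Year 1993: gap = -2.0 × (8.9 - 4.49) = -8.82%, loss ≈ 20617 × 8.82/100 ≈ 1818.
Total lost output = 1559 + 755 + 1254 + 1818 = 5386 billion.

$5,386 billion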